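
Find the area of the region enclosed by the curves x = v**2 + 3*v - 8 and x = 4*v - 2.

Both boundary curves give x as a function of v, so integrate with respect to v. Setting them equal: v**2 - v - 6 = 0, i.e. (v - 3)*(v + 2) = 0, so they meet at v = -2, 3.
For v in [-2, 3], x = v**2 + 3*v - 8 is on the left; area = ∫[-2,3] (-(v**2 - v - 6)) dv = 125/6.

125/6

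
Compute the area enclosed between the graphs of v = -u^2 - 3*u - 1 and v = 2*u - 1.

Set the curves equal: -u^2 - 3*u - 1 = 2*u - 1, so -u^2 - 5*u = 0, which factors as -u*(u + 5) = 0. The curves meet at u = -5, 0.
On [-5, 0], v = -u^2 - 3*u - 1 is on top; that piece has area ∫[-5,0] (-u^2 - 5*u) du = 125/6.

125/6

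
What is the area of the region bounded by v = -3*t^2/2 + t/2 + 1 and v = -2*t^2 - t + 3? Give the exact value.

125/12

Set the curves equal: -3*t^2/2 + t/2 + 1 = -2*t^2 - t + 3, so t^2/2 + 3*t/2 - 2 = 0, which factors as (t - 1)*(t + 4)/2 = 0. The curves meet at t = -4, 1.
On [-4, 1], v = -2*t^2 - t + 3 is on top; that piece has area ∫[-4,1] (-(t^2/2 + 3*t/2 - 2)) dt = 125/12.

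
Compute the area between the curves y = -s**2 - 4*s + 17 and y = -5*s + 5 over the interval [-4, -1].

91/6

The difference (-s**2 - 4*s + 17) - (-5*s + 5) = -s**2 + s + 12 changes sign at s = -3 inside [-4, -1], so split the integral there.
∫[-4,-3] (-s**2 + s + 12) ds = -23/6; the area of that piece is 23/6.
∫[-3,-1] (-s**2 + s + 12) ds = 34/3.
Total area = 23/6 + 34/3 = 91/6.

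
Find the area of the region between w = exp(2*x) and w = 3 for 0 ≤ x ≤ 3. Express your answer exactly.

The difference (exp(2*x)) - (3) = exp(2*x) - 3 changes sign at x = log(3)/2 inside [0, 3], so split the integral there.
∫[0,log(3)/2] (exp(2*x) - 3) dx = 1 - 3*log(3)/2; the area of that piece is -1 + 3*log(3)/2.
∫[log(3)/2,3] (exp(2*x) - 3) dx = -21/2 + 3*log(3)/2 + exp(6)/2.
Total area = (-1 + 3*log(3)/2) + (-21/2 + 3*log(3)/2 + exp(6)/2) = -23/2 + 3*log(3) + exp(6)/2.

-23/2 + 3*log(3) + exp(6)/2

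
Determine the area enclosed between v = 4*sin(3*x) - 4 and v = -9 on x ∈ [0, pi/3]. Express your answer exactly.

8/3 + 5*pi/3

On [0, pi/3], (4*sin(3*x) - 4) - (-9) = 4*sin(3*x) + 5 is ≥ 0 throughout, so the area is a single integral of |4*sin(3*x) + 5|.
∫[0,pi/3] (4*sin(3*x) + 5) dx = 8/3 + 5*pi/3.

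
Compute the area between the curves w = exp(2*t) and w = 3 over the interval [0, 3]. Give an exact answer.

The difference (exp(2*t)) - (3) = exp(2*t) - 3 changes sign at t = log(3)/2 inside [0, 3], so split the integral there.
∫[0,log(3)/2] (exp(2*t) - 3) dt = 1 - 3*log(3)/2; the area of that piece is -1 + 3*log(3)/2.
∫[log(3)/2,3] (exp(2*t) - 3) dt = -21/2 + 3*log(3)/2 + exp(6)/2.
Total area = (-1 + 3*log(3)/2) + (-21/2 + 3*log(3)/2 + exp(6)/2) = -23/2 + 3*log(3) + exp(6)/2.

-23/2 + 3*log(3) + exp(6)/2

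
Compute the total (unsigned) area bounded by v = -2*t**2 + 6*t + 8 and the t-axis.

The curve meets the t-axis where -2*t**2 + 6*t + 8 = 0, i.e. -2*(t - 4)*(t + 1) = 0, at t = -1, 4.
On [-1, 4] the curve lies above the axis; ∫[-1,4] (-2*t**2 + 6*t + 8) dt = 125/3, giving area 125/3.

125/3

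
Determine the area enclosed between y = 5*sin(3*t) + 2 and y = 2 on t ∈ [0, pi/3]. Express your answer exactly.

On [0, pi/3], (5*sin(3*t) + 2) - (2) = 5*sin(3*t) is ≥ 0 throughout, so the area is a single integral of |5*sin(3*t)|.
∫[0,pi/3] (5*sin(3*t)) dt = 10/3.

10/3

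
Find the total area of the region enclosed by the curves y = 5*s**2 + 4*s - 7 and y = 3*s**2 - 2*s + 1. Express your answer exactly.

125/3

Set the curves equal: 5*s**2 + 4*s - 7 = 3*s**2 - 2*s + 1, so 2*s**2 + 6*s - 8 = 0, which factors as 2*(s - 1)*(s + 4) = 0. The curves meet at s = -4, 1.
On [-4, 1], y = 3*s**2 - 2*s + 1 is on top; that piece has area ∫[-4,1] (-(2*s**2 + 6*s - 8)) ds = 125/3.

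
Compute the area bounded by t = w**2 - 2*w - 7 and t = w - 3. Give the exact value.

125/6

Both boundary curves give t as a function of w, so integrate with respect to w. Setting them equal: w**2 - 3*w - 4 = 0, i.e. (w - 4)*(w + 1) = 0, so they meet at w = -1, 4.
For w in [-1, 4], t = w**2 - 2*w - 7 is on the left; area = ∫[-1,4] (-(w**2 - 3*w - 4)) dw = 125/6.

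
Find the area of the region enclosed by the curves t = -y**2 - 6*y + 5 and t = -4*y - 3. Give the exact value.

Both boundary curves give t as a function of y, so integrate with respect to y. Setting them equal: -y**2 - 2*y + 8 = 0, i.e. -(y - 2)*(y + 4) = 0, so they meet at y = -4, 2.
For y in [-4, 2], t = -y**2 - 6*y + 5 is on the right; area = ∫[-4,2] (-y**2 - 2*y + 8) dy = 36.

36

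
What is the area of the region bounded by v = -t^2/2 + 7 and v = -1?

128/3

Set the curves equal: -t^2/2 + 7 = -1, so -t^2/2 + 8 = 0, which factors as -(t - 4)*(t + 4)/2 = 0. The curves meet at t = -4, 4.
On [-4, 4], v = -t^2/2 + 7 is on top; that piece has area ∫[-4,4] (-t^2/2 + 8) dt = 128/3.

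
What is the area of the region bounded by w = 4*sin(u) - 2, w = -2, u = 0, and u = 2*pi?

16

The difference (4*sin(u) - 2) - (-2) = 4*sin(u) changes sign at u = pi inside [0, 2*pi], so split the integral there.
∫[0,pi] (4*sin(u)) du = 8.
∫[pi,2*pi] (4*sin(u)) du = -8; the area of that piece is 8.
Total area = 8 + 8 = 16.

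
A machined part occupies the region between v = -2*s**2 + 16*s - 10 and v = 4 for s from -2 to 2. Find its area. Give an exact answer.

The difference (-2*s**2 + 16*s - 10) - (4) = -2*s**2 + 16*s - 14 changes sign at s = 1 inside [-2, 2], so split the integral there.
∫[-2,1] (-2*s**2 + 16*s - 14) ds = -72; the area of that piece is 72.
∫[1,2] (-2*s**2 + 16*s - 14) ds = 16/3.
Total area = 72 + 16/3 = 232/3.

232/3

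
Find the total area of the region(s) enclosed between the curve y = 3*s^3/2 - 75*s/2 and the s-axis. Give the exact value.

1875/4

The curve meets the s-axis where 3*s^3/2 - 75*s/2 = 0, i.e. 3*s*(s - 5)*(s + 5)/2 = 0, at s = -5, 0, 5.
On [-5, 0] the curve lies above the axis; ∫[-5,0] (3*s^3/2 - 75*s/2) ds = 1875/8, giving area 1875/8.
On [0, 5] the curve lies below the axis; ∫[0,5] (3*s^3/2 - 75*s/2) ds = -1875/8, giving area 1875/8.
Total area = 1875/8 + 1875/8 = 1875/4.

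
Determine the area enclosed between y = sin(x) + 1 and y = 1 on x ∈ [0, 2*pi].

4

The difference (sin(x) + 1) - (1) = sin(x) changes sign at x = pi inside [0, 2*pi], so split the integral there.
∫[0,pi] (sin(x)) dx = 2.
∫[pi,2*pi] (sin(x)) dx = -2; the area of that piece is 2.
Total area = 2 + 2 = 4.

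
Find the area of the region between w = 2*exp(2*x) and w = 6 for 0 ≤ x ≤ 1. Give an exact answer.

-11 + 6*log(3) + exp(2)

The difference (2*exp(2*x)) - (6) = 2*exp(2*x) - 6 changes sign at x = log(3)/2 inside [0, 1], so split the integral there.
∫[0,log(3)/2] (2*exp(2*x) - 6) dx = 2 - log(27); the area of that piece is -2 + log(27).
∫[log(3)/2,1] (2*exp(2*x) - 6) dx = -9 + 3*log(3) + exp(2).
Total area = (-2 + log(27)) + (-9 + 3*log(3) + exp(2)) = -11 + 6*log(3) + exp(2).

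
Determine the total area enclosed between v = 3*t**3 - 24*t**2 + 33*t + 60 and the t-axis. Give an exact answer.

The curve meets the t-axis where 3*t**3 - 24*t**2 + 33*t + 60 = 0, i.e. 3*(t - 5)*(t - 4)*(t + 1) = 0, at t = -1, 4, 5.
On [-1, 4] the curve lies above the axis; ∫[-1,4] (3*t**3 - 24*t**2 + 33*t + 60) dt = 875/4, giving area 875/4.
On [4, 5] the curve lies below the axis; ∫[4,5] (3*t**3 - 24*t**2 + 33*t + 60) dt = -11/4, giving area 11/4.
Total area = 875/4 + 11/4 = 443/2.

443/2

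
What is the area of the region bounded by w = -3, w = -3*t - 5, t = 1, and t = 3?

16

On [1, 3], (-3) - (-3*t - 5) = 3*t + 2 is ≥ 0 throughout, so the area is a single integral of |3*t + 2|.
∫[1,3] (3*t + 2) dt = 16.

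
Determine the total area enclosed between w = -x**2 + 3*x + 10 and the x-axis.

The curve meets the x-axis where -x**2 + 3*x + 10 = 0, i.e. -(x - 5)*(x + 2) = 0, at x = -2, 5.
On [-2, 5] the curve lies above the axis; ∫[-2,5] (-x**2 + 3*x + 10) dx = 343/6, giving area 343/6.

343/6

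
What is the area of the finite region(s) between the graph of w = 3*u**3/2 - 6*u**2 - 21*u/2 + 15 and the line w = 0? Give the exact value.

937/8

The curve meets the u-axis where 3*u**3/2 - 6*u**2 - 21*u/2 + 15 = 0, i.e. 3*(u - 5)*(u - 1)*(u + 2)/2 = 0, at u = -2, 1, 5.
On [-2, 1] the curve lies above the axis; ∫[-2,1] (3*u**3/2 - 6*u**2 - 21*u/2 + 15) du = 297/8, giving area 297/8.
On [1, 5] the curve lies below the axis; ∫[1,5] (3*u**3/2 - 6*u**2 - 21*u/2 + 15) du = -80, giving area 80.
Total area = 297/8 + 80 = 937/8.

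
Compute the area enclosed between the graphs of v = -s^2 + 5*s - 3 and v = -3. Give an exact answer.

Set the curves equal: -s^2 + 5*s - 3 = -3, so -s^2 + 5*s = 0, which factors as -s*(s - 5) = 0. The curves meet at s = 0, 5.
On [0, 5], v = -s^2 + 5*s - 3 is on top; that piece has area ∫[0,5] (-s^2 + 5*s) ds = 125/6.

125/6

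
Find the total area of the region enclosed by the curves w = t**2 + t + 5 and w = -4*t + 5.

Set the curves equal: t**2 + t + 5 = -4*t + 5, so t**2 + 5*t = 0, which factors as t*(t + 5) = 0. The curves meet at t = -5, 0.
On [-5, 0], w = -4*t + 5 is on top; that piece has area ∫[-5,0] (-(t**2 + 5*t)) dt = 125/6.

125/6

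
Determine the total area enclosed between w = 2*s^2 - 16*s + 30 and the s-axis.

The curve meets the s-axis where 2*s^2 - 16*s + 30 = 0, i.e. 2*(s - 5)*(s - 3) = 0, at s = 3, 5.
On [3, 5] the curve lies below the axis; ∫[3,5] (2*s^2 - 16*s + 30) ds = -8/3, giving area 8/3.

8/3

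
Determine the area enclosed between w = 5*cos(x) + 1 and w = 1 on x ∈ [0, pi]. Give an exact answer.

10

The difference (5*cos(x) + 1) - (1) = 5*cos(x) changes sign at x = pi/2 inside [0, pi], so split the integral there.
∫[0,pi/2] (5*cos(x)) dx = 5.
∫[pi/2,pi] (5*cos(x)) dx = -5; the area of that piece is 5.
Total area = 5 + 5 = 10.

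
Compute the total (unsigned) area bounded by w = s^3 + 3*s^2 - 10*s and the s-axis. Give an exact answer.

407/4

The curve meets the s-axis where s^3 + 3*s^2 - 10*s = 0, i.e. s*(s - 2)*(s + 5) = 0, at s = -5, 0, 2.
On [-5, 0] the curve lies above the axis; ∫[-5,0] (s^3 + 3*s^2 - 10*s) ds = 375/4, giving area 375/4.
On [0, 2] the curve lies below the axis; ∫[0,2] (s^3 + 3*s^2 - 10*s) ds = -8, giving area 8.
Total area = 375/4 + 8 = 407/4.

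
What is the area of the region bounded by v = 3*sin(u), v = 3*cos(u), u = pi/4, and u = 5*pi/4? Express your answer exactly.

On [pi/4, 5*pi/4], (3*sin(u)) - (3*cos(u)) = 3*sin(u) - 3*cos(u) is ≥ 0 throughout, so the area is a single integral of |3*sin(u) - 3*cos(u)|.
∫[pi/4,5*pi/4] (3*sin(u) - 3*cos(u)) du = 6*sqrt(2).

6*sqrt(2)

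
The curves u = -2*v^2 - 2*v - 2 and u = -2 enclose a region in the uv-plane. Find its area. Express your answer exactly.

Both boundary curves give u as a function of v, so integrate with respect to v. Setting them equal: -2*v^2 - 2*v = 0, i.e. -2*v*(v + 1) = 0, so they meet at v = -1, 0.
For v in [-1, 0], u = -2*v^2 - 2*v - 2 is on the right; area = ∫[-1,0] (-2*v^2 - 2*v) dv = 1/3.

1/3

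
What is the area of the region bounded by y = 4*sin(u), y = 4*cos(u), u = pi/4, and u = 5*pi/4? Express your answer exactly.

8*sqrt(2)

On [pi/4, 5*pi/4], (4*sin(u)) - (4*cos(u)) = 4*sin(u) - 4*cos(u) is ≥ 0 throughout, so the area is a single integral of |4*sin(u) - 4*cos(u)|.
∫[pi/4,5*pi/4] (4*sin(u) - 4*cos(u)) du = 8*sqrt(2).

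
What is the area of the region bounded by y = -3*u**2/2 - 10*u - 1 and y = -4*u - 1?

Set the curves equal: -3*u**2/2 - 10*u - 1 = -4*u - 1, so -3*u**2/2 - 6*u = 0, which factors as -3*u*(u + 4)/2 = 0. The curves meet at u = -4, 0.
On [-4, 0], y = -3*u**2/2 - 10*u - 1 is on top; that piece has area ∫[-4,0] (-3*u**2/2 - 6*u) du = 16.

16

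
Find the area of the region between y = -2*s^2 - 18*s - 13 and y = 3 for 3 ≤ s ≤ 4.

On [3, 4], (-2*s^2 - 18*s - 13) - (3) = -2*s^2 - 18*s - 16 is ≤ 0 throughout, so the area is a single integral of |-2*s^2 - 18*s - 16|.
∫[3,4] (-2*s^2 - 18*s - 16) ds = -311/3; the area of that piece is 311/3.

311/3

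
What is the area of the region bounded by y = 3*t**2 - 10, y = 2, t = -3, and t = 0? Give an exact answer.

23

The difference (3*t**2 - 10) - (2) = 3*t**2 - 12 changes sign at t = -2 inside [-3, 0], so split the integral there.
∫[-3,-2] (3*t**2 - 12) dt = 7.
∫[-2,0] (3*t**2 - 12) dt = -16; the area of that piece is 16.
Total area = 7 + 16 = 23.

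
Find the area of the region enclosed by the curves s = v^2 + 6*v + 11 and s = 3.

4/3

Both boundary curves give s as a function of v, so integrate with respect to v. Setting them equal: v^2 + 6*v + 8 = 0, i.e. (v + 2)*(v + 4) = 0, so they meet at v = -4, -2.
For v in [-4, -2], s = v^2 + 6*v + 11 is on the left; area = ∫[-4,-2] (-(v^2 + 6*v + 8)) dv = 4/3.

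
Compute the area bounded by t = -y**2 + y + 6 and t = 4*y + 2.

Both boundary curves give t as a function of y, so integrate with respect to y. Setting them equal: -y**2 - 3*y + 4 = 0, i.e. -(y - 1)*(y + 4) = 0, so they meet at y = -4, 1.
For y in [-4, 1], t = -y**2 + y + 6 is on the right; area = ∫[-4,1] (-y**2 - 3*y + 4) dy = 125/6.

125/6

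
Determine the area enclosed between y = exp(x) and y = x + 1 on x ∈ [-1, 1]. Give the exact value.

-2 - exp(-1) + exp(1)

On [-1, 1], (exp(x)) - (x + 1) = -x + exp(x) - 1 is ≥ 0 throughout, so the area is a single integral of |-x + exp(x) - 1|.
∫[-1,1] (-x + exp(x) - 1) dx = -2 - exp(-1) + exp(1).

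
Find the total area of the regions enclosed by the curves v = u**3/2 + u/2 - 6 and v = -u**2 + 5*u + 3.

Set the curves equal: u**3/2 + u/2 - 6 = -u**2 + 5*u + 3, so u**3/2 + u**2 - 9*u/2 - 9 = 0, which factors as (u - 3)*(u + 2)*(u + 3)/2 = 0. The curves meet at u = -3, -2, 3.
On [-3, -2], v = u**3/2 + u/2 - 6 is on top; that piece has area ∫[-3,-2] (u**3/2 + u**2 - 9*u/2 - 9) du = 11/24.
On [-2, 3], v = -u**2 + 5*u + 3 is on top; that piece has area ∫[-2,3] (-(u**3/2 + u**2 - 9*u/2 - 9)) du = 875/24.
Total enclosed area = 11/24 + 875/24 = 443/12.

443/12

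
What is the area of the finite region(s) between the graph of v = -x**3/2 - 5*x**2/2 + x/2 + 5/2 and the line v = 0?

The curve meets the x-axis where -x**3/2 - 5*x**2/2 + x/2 + 5/2 = 0, i.e. -(x - 1)*(x + 1)*(x + 5)/2 = 0, at x = -5, -1, 1.
On [-5, -1] the curve lies below the axis; ∫[-5,-1] (-x**3/2 - 5*x**2/2 + x/2 + 5/2) dx = -64/3, giving area 64/3.
On [-1, 1] the curve lies above the axis; ∫[-1,1] (-x**3/2 - 5*x**2/2 + x/2 + 5/2) dx = 10/3, giving area 10/3.
Total area = 64/3 + 10/3 = 74/3.

74/3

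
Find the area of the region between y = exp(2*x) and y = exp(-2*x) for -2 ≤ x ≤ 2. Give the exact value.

-2 + exp(-4) + exp(4)

The difference (exp(2*x)) - (exp(-2*x)) = exp(2*x) - exp(-2*x) changes sign at x = 0 inside [-2, 2], so split the integral there.
∫[-2,0] (exp(2*x) - exp(-2*x)) dx = -exp(4)/2 - exp(-4)/2 + 1; the area of that piece is -1 + exp(-4)/2 + exp(4)/2.
∫[0,2] (exp(2*x) - exp(-2*x)) dx = -1 + exp(-4)/2 + exp(4)/2.
Total area = (-1 + exp(-4)/2 + exp(4)/2) + (-1 + exp(-4)/2 + exp(4)/2) = -2 + exp(-4) + exp(4).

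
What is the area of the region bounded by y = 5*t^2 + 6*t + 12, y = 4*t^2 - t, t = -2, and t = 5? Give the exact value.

On [-2, 5], (5*t^2 + 6*t + 12) - (4*t^2 - t) = t^2 + 7*t + 12 is ≥ 0 throughout, so the area is a single integral of |t^2 + 7*t + 12|.
∫[-2,5] (t^2 + 7*t + 12) dt = 1211/6.

1211/6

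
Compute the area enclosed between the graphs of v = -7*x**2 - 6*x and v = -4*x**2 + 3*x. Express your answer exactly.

Set the curves equal: -7*x**2 - 6*x = -4*x**2 + 3*x, so -3*x**2 - 9*x = 0, which factors as -3*x*(x + 3) = 0. The curves meet at x = -3, 0.
On [-3, 0], v = -7*x**2 - 6*x is on top; that piece has area ∫[-3,0] (-3*x**2 - 9*x) dx = 27/2.

27/2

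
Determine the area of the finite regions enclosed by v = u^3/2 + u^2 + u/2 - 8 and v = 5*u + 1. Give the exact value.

443/12

Set the curves equal: u^3/2 + u^2 + u/2 - 8 = 5*u + 1, so u^3/2 + u^2 - 9*u/2 - 9 = 0, which factors as (u - 3)*(u + 2)*(u + 3)/2 = 0. The curves meet at u = -3, -2, 3.
On [-3, -2], v = u^3/2 + u^2 + u/2 - 8 is on top; that piece has area ∫[-3,-2] (u^3/2 + u^2 - 9*u/2 - 9) du = 11/24.
On [-2, 3], v = 5*u + 1 is on top; that piece has area ∫[-2,3] (-(u^3/2 + u^2 - 9*u/2 - 9)) du = 875/24.
Total enclosed area = 11/24 + 875/24 = 443/12.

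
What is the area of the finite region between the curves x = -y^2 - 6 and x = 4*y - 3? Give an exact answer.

Both boundary curves give x as a function of y, so integrate with respect to y. Setting them equal: -y^2 - 4*y - 3 = 0, i.e. -(y + 1)*(y + 3) = 0, so they meet at y = -3, -1.
For y in [-3, -1], x = -y^2 - 6 is on the right; area = ∫[-3,-1] (-y^2 - 4*y - 3) dy = 4/3.

4/3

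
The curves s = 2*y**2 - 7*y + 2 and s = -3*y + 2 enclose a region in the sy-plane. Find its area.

8/3

Both boundary curves give s as a function of y, so integrate with respect to y. Setting them equal: 2*y**2 - 4*y = 0, i.e. 2*y*(y - 2) = 0, so they meet at y = 0, 2.
For y in [0, 2], s = 2*y**2 - 7*y + 2 is on the left; area = ∫[0,2] (-(2*y**2 - 4*y)) dy = 8/3.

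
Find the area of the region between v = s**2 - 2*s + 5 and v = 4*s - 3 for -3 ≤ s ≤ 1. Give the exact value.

On [-3, 1], (s**2 - 2*s + 5) - (4*s - 3) = s**2 - 6*s + 8 is ≥ 0 throughout, so the area is a single integral of |s**2 - 6*s + 8|.
∫[-3,1] (s**2 - 6*s + 8) ds = 196/3.

196/3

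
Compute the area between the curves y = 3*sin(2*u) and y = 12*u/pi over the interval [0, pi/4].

3/2 - 3*pi/8

On [0, pi/4], (3*sin(2*u)) - (12*u/pi) = -12*u/pi + 3*sin(2*u) is ≥ 0 throughout, so the area is a single integral of |-12*u/pi + 3*sin(2*u)|.
∫[0,pi/4] (-12*u/pi + 3*sin(2*u)) du = 3/2 - 3*pi/8.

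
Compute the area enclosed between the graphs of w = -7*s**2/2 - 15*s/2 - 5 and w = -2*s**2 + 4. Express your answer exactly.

1/4

Set the curves equal: -7*s**2/2 - 15*s/2 - 5 = -2*s**2 + 4, so -3*s**2/2 - 15*s/2 - 9 = 0, which factors as -3*(s + 2)*(s + 3)/2 = 0. The curves meet at s = -3, -2.
On [-3, -2], w = -7*s**2/2 - 15*s/2 - 5 is on top; that piece has area ∫[-3,-2] (-3*s**2/2 - 15*s/2 - 9) ds = 1/4.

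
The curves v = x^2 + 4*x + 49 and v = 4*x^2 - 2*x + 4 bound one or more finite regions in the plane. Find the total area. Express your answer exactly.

Set the curves equal: x^2 + 4*x + 49 = 4*x^2 - 2*x + 4, so -3*x^2 + 6*x + 45 = 0, which factors as -3*(x - 5)*(x + 3) = 0. The curves meet at x = -3, 5.
On [-3, 5], v = x^2 + 4*x + 49 is on top; that piece has area ∫[-3,5] (-3*x^2 + 6*x + 45) dx = 256.

256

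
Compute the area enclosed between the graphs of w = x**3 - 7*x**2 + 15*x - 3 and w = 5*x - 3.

253/12

Set the curves equal: x**3 - 7*x**2 + 15*x - 3 = 5*x - 3, so x**3 - 7*x**2 + 10*x = 0, which factors as x*(x - 5)*(x - 2) = 0. The curves meet at x = 0, 2, 5.
On [0, 2], w = x**3 - 7*x**2 + 15*x - 3 is on top; that piece has area ∫[0,2] (x**3 - 7*x**2 + 10*x) dx = 16/3.
On [2, 5], w = 5*x - 3 is on top; that piece has area ∫[2,5] (-(x**3 - 7*x**2 + 10*x)) dx = 63/4.
Total enclosed area = 16/3 + 63/4 = 253/12.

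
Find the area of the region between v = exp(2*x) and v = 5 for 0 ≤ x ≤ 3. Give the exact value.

-39/2 + 5*log(5) + exp(6)/2

The difference (exp(2*x)) - (5) = exp(2*x) - 5 changes sign at x = log(5)/2 inside [0, 3], so split the integral there.
∫[0,log(5)/2] (exp(2*x) - 5) dx = 2 - 5*log(5)/2; the area of that piece is -2 + 5*log(5)/2.
∫[log(5)/2,3] (exp(2*x) - 5) dx = -35/2 + 5*log(5)/2 + exp(6)/2.
Total area = (-2 + 5*log(5)/2) + (-35/2 + 5*log(5)/2 + exp(6)/2) = -39/2 + 5*log(5) + exp(6)/2.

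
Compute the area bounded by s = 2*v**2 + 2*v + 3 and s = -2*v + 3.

8/3

Both boundary curves give s as a function of v, so integrate with respect to v. Setting them equal: 2*v**2 + 4*v = 0, i.e. 2*v*(v + 2) = 0, so they meet at v = -2, 0.
For v in [-2, 0], s = 2*v**2 + 2*v + 3 is on the left; area = ∫[-2,0] (-(2*v**2 + 4*v)) dv = 8/3.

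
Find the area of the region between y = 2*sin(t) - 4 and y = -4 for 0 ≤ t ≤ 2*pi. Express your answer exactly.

The difference (2*sin(t) - 4) - (-4) = 2*sin(t) changes sign at t = pi inside [0, 2*pi], so split the integral there.
∫[0,pi] (2*sin(t)) dt = 4.
∫[pi,2*pi] (2*sin(t)) dt = -4; the area of that piece is 4.
Total area = 4 + 4 = 8.

8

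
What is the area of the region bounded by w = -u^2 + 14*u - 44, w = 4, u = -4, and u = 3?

1246/3

On [-4, 3], (-u^2 + 14*u - 44) - (4) = -u^2 + 14*u - 48 is ≤ 0 throughout, so the area is a single integral of |-u^2 + 14*u - 48|.
∫[-4,3] (-u^2 + 14*u - 48) du = -1246/3; the area of that piece is 1246/3.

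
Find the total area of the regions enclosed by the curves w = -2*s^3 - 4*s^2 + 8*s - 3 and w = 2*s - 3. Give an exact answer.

Set the curves equal: -2*s^3 - 4*s^2 + 8*s - 3 = 2*s - 3, so -2*s^3 - 4*s^2 + 6*s = 0, which factors as -2*s*(s - 1)*(s + 3) = 0. The curves meet at s = -3, 0, 1.
On [-3, 0], w = 2*s - 3 is on top; that piece has area ∫[-3,0] (-(-2*s^3 - 4*s^2 + 6*s)) ds = 45/2.
On [0, 1], w = -2*s^3 - 4*s^2 + 8*s - 3 is on top; that piece has area ∫[0,1] (-2*s^3 - 4*s^2 + 6*s) ds = 7/6.
Total enclosed area = 45/2 + 7/6 = 71/3.

71/3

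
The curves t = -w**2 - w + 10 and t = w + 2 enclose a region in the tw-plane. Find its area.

36

Both boundary curves give t as a function of w, so integrate with respect to w. Setting them equal: -w**2 - 2*w + 8 = 0, i.e. -(w - 2)*(w + 4) = 0, so they meet at w = -4, 2.
For w in [-4, 2], t = -w**2 - w + 10 is on the right; area = ∫[-4,2] (-w**2 - 2*w + 8) dw = 36.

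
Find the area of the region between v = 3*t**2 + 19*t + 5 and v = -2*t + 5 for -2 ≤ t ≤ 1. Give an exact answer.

91/2

The difference (3*t**2 + 19*t + 5) - (-2*t + 5) = 3*t**2 + 21*t changes sign at t = 0 inside [-2, 1], so split the integral there.
∫[-2,0] (3*t**2 + 21*t) dt = -34; the area of that piece is 34.
∫[0,1] (3*t**2 + 21*t) dt = 23/2.
Total area = 34 + 23/2 = 91/2.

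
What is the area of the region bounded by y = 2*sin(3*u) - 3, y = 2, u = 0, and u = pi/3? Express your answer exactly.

On [0, pi/3], (2*sin(3*u) - 3) - (2) = 2*sin(3*u) - 5 is ≤ 0 throughout, so the area is a single integral of |2*sin(3*u) - 5|.
∫[0,pi/3] (2*sin(3*u) - 5) du = 4/3 - 5*pi/3; the area of that piece is -4/3 + 5*pi/3.

-4/3 + 5*pi/3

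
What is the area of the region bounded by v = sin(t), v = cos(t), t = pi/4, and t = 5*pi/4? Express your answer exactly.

2*sqrt(2)

On [pi/4, 5*pi/4], (sin(t)) - (cos(t)) = sin(t) - cos(t) is ≥ 0 throughout, so the area is a single integral of |sin(t) - cos(t)|.
∫[pi/4,5*pi/4] (sin(t) - cos(t)) dt = 2*sqrt(2).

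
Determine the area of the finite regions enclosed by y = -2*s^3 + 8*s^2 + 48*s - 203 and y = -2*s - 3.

4019/3

Set the curves equal: -2*s^3 + 8*s^2 + 48*s - 203 = -2*s - 3, so -2*s^3 + 8*s^2 + 50*s - 200 = 0, which factors as -2*(s - 5)*(s - 4)*(s + 5) = 0. The curves meet at s = -5, 4, 5.
On [-5, 4], y = -2*s - 3 is on top; that piece has area ∫[-5,4] (-(-2*s^3 + 8*s^2 + 50*s - 200)) ds = 2673/2.
On [4, 5], y = -2*s^3 + 8*s^2 + 48*s - 203 is on top; that piece has area ∫[4,5] (-2*s^3 + 8*s^2 + 50*s - 200) ds = 19/6.
Total enclosed area = 2673/2 + 19/6 = 4019/3.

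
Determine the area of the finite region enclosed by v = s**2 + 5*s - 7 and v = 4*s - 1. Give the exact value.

125/6

Set the curves equal: s**2 + 5*s - 7 = 4*s - 1, so s**2 + s - 6 = 0, which factors as (s - 2)*(s + 3) = 0. The curves meet at s = -3, 2.
On [-3, 2], v = 4*s - 1 is on top; that piece has area ∫[-3,2] (-(s**2 + s - 6)) ds = 125/6.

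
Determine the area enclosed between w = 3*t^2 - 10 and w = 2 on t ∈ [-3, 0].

The difference (3*t^2 - 10) - (2) = 3*t^2 - 12 changes sign at t = -2 inside [-3, 0], so split the integral there.
∫[-3,-2] (3*t^2 - 12) dt = 7.
∫[-2,0] (3*t^2 - 12) dt = -16; the area of that piece is 16.
Total area = 7 + 16 = 23.

23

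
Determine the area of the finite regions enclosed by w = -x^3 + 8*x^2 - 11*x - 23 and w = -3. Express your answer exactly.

443/6

Set the curves equal: -x^3 + 8*x^2 - 11*x - 23 = -3, so -x^3 + 8*x^2 - 11*x - 20 = 0, which factors as -(x - 5)*(x - 4)*(x + 1) = 0. The curves meet at x = -1, 4, 5.
On [-1, 4], w = -3 is on top; that piece has area ∫[-1,4] (-(-x^3 + 8*x^2 - 11*x - 20)) dx = 875/12.
On [4, 5], w = -x^3 + 8*x^2 - 11*x - 23 is on top; that piece has area ∫[4,5] (-x^3 + 8*x^2 - 11*x - 20) dx = 11/12.
Total enclosed area = 875/12 + 11/12 = 443/6.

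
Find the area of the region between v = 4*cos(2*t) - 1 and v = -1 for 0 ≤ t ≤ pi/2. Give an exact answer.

4

The difference (4*cos(2*t) - 1) - (-1) = 4*cos(2*t) changes sign at t = pi/4 inside [0, pi/2], so split the integral there.
∫[0,pi/4] (4*cos(2*t)) dt = 2.
∫[pi/4,pi/2] (4*cos(2*t)) dt = -2; the area of that piece is 2.
Total area = 2 + 2 = 4.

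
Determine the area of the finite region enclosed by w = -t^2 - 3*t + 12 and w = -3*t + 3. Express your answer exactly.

36

Set the curves equal: -t^2 - 3*t + 12 = -3*t + 3, so -t^2 + 9 = 0, which factors as -(t - 3)*(t + 3) = 0. The curves meet at t = -3, 3.
On [-3, 3], w = -t^2 - 3*t + 12 is on top; that piece has area ∫[-3,3] (-t^2 + 9) dt = 36.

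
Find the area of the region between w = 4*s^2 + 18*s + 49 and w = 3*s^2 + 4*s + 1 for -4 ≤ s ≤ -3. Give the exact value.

34/3

On [-4, -3], (4*s^2 + 18*s + 49) - (3*s^2 + 4*s + 1) = s^2 + 14*s + 48 is ≥ 0 throughout, so the area is a single integral of |s^2 + 14*s + 48|.
∫[-4,-3] (s^2 + 14*s + 48) ds = 34/3.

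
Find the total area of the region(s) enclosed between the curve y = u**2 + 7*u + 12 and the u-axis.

The curve meets the u-axis where u**2 + 7*u + 12 = 0, i.e. (u + 3)*(u + 4) = 0, at u = -4, -3.
On [-4, -3] the curve lies below the axis; ∫[-4,-3] (u**2 + 7*u + 12) du = -1/6, giving area 1/6.

1/6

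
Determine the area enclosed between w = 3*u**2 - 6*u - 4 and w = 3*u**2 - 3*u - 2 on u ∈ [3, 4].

On [3, 4], (3*u**2 - 6*u - 4) - (3*u**2 - 3*u - 2) = -3*u - 2 is ≤ 0 throughout, so the area is a single integral of |-3*u - 2|.
∫[3,4] (-3*u - 2) du = -25/2; the area of that piece is 25/2.

25/2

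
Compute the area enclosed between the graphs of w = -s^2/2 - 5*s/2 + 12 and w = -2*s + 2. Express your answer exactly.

Set the curves equal: -s^2/2 - 5*s/2 + 12 = -2*s + 2, so -s^2/2 - s/2 + 10 = 0, which factors as -(s - 4)*(s + 5)/2 = 0. The curves meet at s = -5, 4.
On [-5, 4], w = -s^2/2 - 5*s/2 + 12 is on top; that piece has area ∫[-5,4] (-s^2/2 - s/2 + 10) ds = 243/4.

243/4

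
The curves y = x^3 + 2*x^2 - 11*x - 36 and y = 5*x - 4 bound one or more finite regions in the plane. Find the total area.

568/3

Set the curves equal: x^3 + 2*x^2 - 11*x - 36 = 5*x - 4, so x^3 + 2*x^2 - 16*x - 32 = 0, which factors as (x - 4)*(x + 2)*(x + 4) = 0. The curves meet at x = -4, -2, 4.
On [-4, -2], y = x^3 + 2*x^2 - 11*x - 36 is on top; that piece has area ∫[-4,-2] (x^3 + 2*x^2 - 16*x - 32) dx = 28/3.
On [-2, 4], y = 5*x - 4 is on top; that piece has area ∫[-2,4] (-(x^3 + 2*x^2 - 16*x - 32)) dx = 180.
Total enclosed area = 28/3 + 180 = 568/3.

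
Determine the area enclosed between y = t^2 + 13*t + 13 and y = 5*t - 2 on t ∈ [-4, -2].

2

The difference (t^2 + 13*t + 13) - (5*t - 2) = t^2 + 8*t + 15 changes sign at t = -3 inside [-4, -2], so split the integral there.
∫[-4,-3] (t^2 + 8*t + 15) dt = -2/3; the area of that piece is 2/3.
∫[-3,-2] (t^2 + 8*t + 15) dt = 4/3.
Total area = 2/3 + 4/3 = 2.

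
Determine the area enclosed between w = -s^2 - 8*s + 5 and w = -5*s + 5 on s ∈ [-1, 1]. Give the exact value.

The difference (-s^2 - 8*s + 5) - (-5*s + 5) = -s^2 - 3*s changes sign at s = 0 inside [-1, 1], so split the integral there.
∫[-1,0] (-s^2 - 3*s) ds = 7/6.
∫[0,1] (-s^2 - 3*s) ds = -11/6; the area of that piece is 11/6.
Total area = 7/6 + 11/6 = 3.

3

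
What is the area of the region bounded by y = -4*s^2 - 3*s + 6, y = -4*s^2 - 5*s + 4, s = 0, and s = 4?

On [0, 4], (-4*s^2 - 3*s + 6) - (-4*s^2 - 5*s + 4) = 2*s + 2 is ≥ 0 throughout, so the area is a single integral of |2*s + 2|.
∫[0,4] (2*s + 2) ds = 24.

24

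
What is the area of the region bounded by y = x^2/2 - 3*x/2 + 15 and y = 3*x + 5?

Set the curves equal: x^2/2 - 3*x/2 + 15 = 3*x + 5, so x^2/2 - 9*x/2 + 10 = 0, which factors as (x - 5)*(x - 4)/2 = 0. The curves meet at x = 4, 5.
On [4, 5], y = 3*x + 5 is on top; that piece has area ∫[4,5] (-(x^2/2 - 9*x/2 + 10)) dx = 1/12.

1/12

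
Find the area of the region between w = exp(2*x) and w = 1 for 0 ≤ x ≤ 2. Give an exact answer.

On [0, 2], (exp(2*x)) - (1) = exp(2*x) - 1 is ≥ 0 throughout, so the area is a single integral of |exp(2*x) - 1|.
∫[0,2] (exp(2*x) - 1) dx = -5/2 + exp(4)/2.

-5/2 + exp(4)/2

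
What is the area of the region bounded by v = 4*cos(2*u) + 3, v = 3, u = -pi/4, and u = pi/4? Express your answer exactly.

On [-pi/4, pi/4], (4*cos(2*u) + 3) - (3) = 4*cos(2*u) is ≥ 0 throughout, so the area is a single integral of |4*cos(2*u)|.
∫[-pi/4,pi/4] (4*cos(2*u)) du = 4.

4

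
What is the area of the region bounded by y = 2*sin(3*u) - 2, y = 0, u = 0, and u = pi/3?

On [0, pi/3], (2*sin(3*u) - 2) - (0) = 2*sin(3*u) - 2 is ≤ 0 throughout, so the area is a single integral of |2*sin(3*u) - 2|.
∫[0,pi/3] (2*sin(3*u) - 2) du = 4/3 - 2*pi/3; the area of that piece is -4/3 + 2*pi/3.

-4/3 + 2*pi/3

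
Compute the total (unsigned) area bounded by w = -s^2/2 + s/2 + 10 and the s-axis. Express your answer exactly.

The curve meets the s-axis where -s^2/2 + s/2 + 10 = 0, i.e. -(s - 5)*(s + 4)/2 = 0, at s = -4, 5.
On [-4, 5] the curve lies above the axis; ∫[-4,5] (-s^2/2 + s/2 + 10) ds = 243/4, giving area 243/4.

243/4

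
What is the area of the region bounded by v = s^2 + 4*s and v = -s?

Set the curves equal: s^2 + 4*s = -s, so s^2 + 5*s = 0, which factors as s*(s + 5) = 0. The curves meet at s = -5, 0.
On [-5, 0], v = -s is on top; that piece has area ∫[-5,0] (-(s^2 + 5*s)) ds = 125/6.

125/6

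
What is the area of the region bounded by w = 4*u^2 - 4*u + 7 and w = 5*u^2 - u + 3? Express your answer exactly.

125/6

Set the curves equal: 4*u^2 - 4*u + 7 = 5*u^2 - u + 3, so -u^2 - 3*u + 4 = 0, which factors as -(u - 1)*(u + 4) = 0. The curves meet at u = -4, 1.
On [-4, 1], w = 4*u^2 - 4*u + 7 is on top; that piece has area ∫[-4,1] (-u^2 - 3*u + 4) du = 125/6.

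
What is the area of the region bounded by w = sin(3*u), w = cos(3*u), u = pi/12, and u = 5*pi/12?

2*sqrt(2)/3

On [pi/12, 5*pi/12], (sin(3*u)) - (cos(3*u)) = sin(3*u) - cos(3*u) is ≥ 0 throughout, so the area is a single integral of |sin(3*u) - cos(3*u)|.
∫[pi/12,5*pi/12] (sin(3*u) - cos(3*u)) du = 2*sqrt(2)/3.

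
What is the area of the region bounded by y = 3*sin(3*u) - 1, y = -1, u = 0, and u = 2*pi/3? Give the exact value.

4

The difference (3*sin(3*u) - 1) - (-1) = 3*sin(3*u) changes sign at u = pi/3 inside [0, 2*pi/3], so split the integral there.
∫[0,pi/3] (3*sin(3*u)) du = 2.
∫[pi/3,2*pi/3] (3*sin(3*u)) du = -2; the area of that piece is 2.
Total area = 2 + 2 = 4.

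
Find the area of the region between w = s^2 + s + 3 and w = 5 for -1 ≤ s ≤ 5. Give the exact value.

146/3

The difference (s^2 + s + 3) - (5) = s^2 + s - 2 changes sign at s = 1 inside [-1, 5], so split the integral there.
∫[-1,1] (s^2 + s - 2) ds = -10/3; the area of that piece is 10/3.
∫[1,5] (s^2 + s - 2) ds = 136/3.
Total area = 10/3 + 136/3 = 146/3.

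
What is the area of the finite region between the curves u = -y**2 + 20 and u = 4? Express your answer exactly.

Both boundary curves give u as a function of y, so integrate with respect to y. Setting them equal: -y**2 + 16 = 0, i.e. -(y - 4)*(y + 4) = 0, so they meet at y = -4, 4.
For y in [-4, 4], u = -y**2 + 20 is on the right; area = ∫[-4,4] (-y**2 + 16) dy = 256/3.

256/3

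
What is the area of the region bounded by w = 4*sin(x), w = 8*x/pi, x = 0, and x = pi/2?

4 - pi

On [0, pi/2], (4*sin(x)) - (8*x/pi) = -8*x/pi + 4*sin(x) is ≥ 0 throughout, so the area is a single integral of |-8*x/pi + 4*sin(x)|.
∫[0,pi/2] (-8*x/pi + 4*sin(x)) dx = 4 - pi.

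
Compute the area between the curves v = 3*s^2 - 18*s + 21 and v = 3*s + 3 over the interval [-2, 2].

101

The difference (3*s^2 - 18*s + 21) - (3*s + 3) = 3*s^2 - 21*s + 18 changes sign at s = 1 inside [-2, 2], so split the integral there.
∫[-2,1] (3*s^2 - 21*s + 18) ds = 189/2.
∫[1,2] (3*s^2 - 21*s + 18) ds = -13/2; the area of that piece is 13/2.
Total area = 189/2 + 13/2 = 101.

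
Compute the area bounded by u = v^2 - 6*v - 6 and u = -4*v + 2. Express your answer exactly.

36

Both boundary curves give u as a function of v, so integrate with respect to v. Setting them equal: v^2 - 2*v - 8 = 0, i.e. (v - 4)*(v + 2) = 0, so they meet at v = -2, 4.
For v in [-2, 4], u = v^2 - 6*v - 6 is on the left; area = ∫[-2,4] (-(v^2 - 2*v - 8)) dv = 36.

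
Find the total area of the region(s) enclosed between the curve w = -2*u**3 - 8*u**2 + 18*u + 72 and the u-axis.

The curve meets the u-axis where -2*u**3 - 8*u**2 + 18*u + 72 = 0, i.e. -2*(u - 3)*(u + 3)*(u + 4) = 0, at u = -4, -3, 3.
On [-4, -3] the curve lies below the axis; ∫[-4,-3] (-2*u**3 - 8*u**2 + 18*u + 72) du = -13/6, giving area 13/6.
On [-3, 3] the curve lies above the axis; ∫[-3,3] (-2*u**3 - 8*u**2 + 18*u + 72) du = 288, giving area 288.
Total area = 13/6 + 288 = 1741/6.

1741/6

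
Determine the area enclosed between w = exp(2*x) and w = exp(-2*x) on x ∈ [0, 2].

-1 + exp(-4)/2 + exp(4)/2

On [0, 2], (exp(2*x)) - (exp(-2*x)) = exp(2*x) - exp(-2*x) is ≥ 0 throughout, so the area is a single integral of |exp(2*x) - exp(-2*x)|.
∫[0,2] (exp(2*x) - exp(-2*x)) dx = -1 + exp(-4)/2 + exp(4)/2.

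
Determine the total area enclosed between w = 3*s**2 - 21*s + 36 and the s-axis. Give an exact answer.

The curve meets the s-axis where 3*s**2 - 21*s + 36 = 0, i.e. 3*(s - 4)*(s - 3) = 0, at s = 3, 4.
On [3, 4] the curve lies below the axis; ∫[3,4] (3*s**2 - 21*s + 36) ds = -1/2, giving area 1/2.

1/2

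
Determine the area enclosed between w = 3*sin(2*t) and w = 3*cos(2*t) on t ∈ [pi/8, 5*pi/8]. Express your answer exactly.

On [pi/8, 5*pi/8], (3*sin(2*t)) - (3*cos(2*t)) = 3*sin(2*t) - 3*cos(2*t) is ≥ 0 throughout, so the area is a single integral of |3*sin(2*t) - 3*cos(2*t)|.
∫[pi/8,5*pi/8] (3*sin(2*t) - 3*cos(2*t)) dt = 3*sqrt(2).

3*sqrt(2)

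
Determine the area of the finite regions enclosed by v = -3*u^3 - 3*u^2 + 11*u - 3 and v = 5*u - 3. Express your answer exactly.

Set the curves equal: -3*u^3 - 3*u^2 + 11*u - 3 = 5*u - 3, so -3*u^3 - 3*u^2 + 6*u = 0, which factors as -3*u*(u - 1)*(u + 2) = 0. The curves meet at u = -2, 0, 1.
On [-2, 0], v = 5*u - 3 is on top; that piece has area ∫[-2,0] (-(-3*u^3 - 3*u^2 + 6*u)) du = 8.
On [0, 1], v = -3*u^3 - 3*u^2 + 11*u - 3 is on top; that piece has area ∫[0,1] (-3*u^3 - 3*u^2 + 6*u) du = 5/4.
Total enclosed area = 8 + 5/4 = 37/4.

37/4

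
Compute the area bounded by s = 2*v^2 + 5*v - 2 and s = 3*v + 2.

9

Both boundary curves give s as a function of v, so integrate with respect to v. Setting them equal: 2*v^2 + 2*v - 4 = 0, i.e. 2*(v - 1)*(v + 2) = 0, so they meet at v = -2, 1.
For v in [-2, 1], s = 2*v^2 + 5*v - 2 is on the left; area = ∫[-2,1] (-(2*v^2 + 2*v - 4)) dv = 9.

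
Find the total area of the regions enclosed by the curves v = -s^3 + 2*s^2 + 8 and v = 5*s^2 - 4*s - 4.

131/4

Set the curves equal: -s^3 + 2*s^2 + 8 = 5*s^2 - 4*s - 4, so -s^3 - 3*s^2 + 4*s + 12 = 0, which factors as -(s - 2)*(s + 2)*(s + 3) = 0. The curves meet at s = -3, -2, 2.
On [-3, -2], v = 5*s^2 - 4*s - 4 is on top; that piece has area ∫[-3,-2] (-(-s^3 - 3*s^2 + 4*s + 12)) ds = 3/4.
On [-2, 2], v = -s^3 + 2*s^2 + 8 is on top; that piece has area ∫[-2,2] (-s^3 - 3*s^2 + 4*s + 12) ds = 32.
Total enclosed area = 3/4 + 32 = 131/4.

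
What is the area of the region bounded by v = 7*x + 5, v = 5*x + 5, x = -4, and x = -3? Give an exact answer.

7

On [-4, -3], (7*x + 5) - (5*x + 5) = 2*x is ≤ 0 throughout, so the area is a single integral of |2*x|.
∫[-4,-3] (2*x) dx = -7; the area of that piece is 7.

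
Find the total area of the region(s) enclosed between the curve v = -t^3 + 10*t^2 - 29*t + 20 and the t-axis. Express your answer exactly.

The curve meets the t-axis where -t^3 + 10*t^2 - 29*t + 20 = 0, i.e. -(t - 5)*(t - 4)*(t - 1) = 0, at t = 1, 4, 5.
On [1, 4] the curve lies below the axis; ∫[1,4] (-t^3 + 10*t^2 - 29*t + 20) dt = -45/4, giving area 45/4.
On [4, 5] the curve lies above the axis; ∫[4,5] (-t^3 + 10*t^2 - 29*t + 20) dt = 7/12, giving area 7/12.
Total area = 45/4 + 7/12 = 71/6.

71/6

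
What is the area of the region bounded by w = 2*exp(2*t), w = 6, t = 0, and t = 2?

-17 + 6*log(3) + exp(4)

The difference (2*exp(2*t)) - (6) = 2*exp(2*t) - 6 changes sign at t = log(3)/2 inside [0, 2], so split the integral there.
∫[0,log(3)/2] (2*exp(2*t) - 6) dt = 2 - log(27); the area of that piece is -2 + log(27).
∫[log(3)/2,2] (2*exp(2*t) - 6) dt = -15 + 3*log(3) + exp(4).
Total area = (-2 + log(27)) + (-15 + 3*log(3) + exp(4)) = -17 + 6*log(3) + exp(4).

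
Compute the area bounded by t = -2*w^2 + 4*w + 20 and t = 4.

Both boundary curves give t as a function of w, so integrate with respect to w. Setting them equal: -2*w^2 + 4*w + 16 = 0, i.e. -2*(w - 4)*(w + 2) = 0, so they meet at w = -2, 4.
For w in [-2, 4], t = -2*w^2 + 4*w + 20 is on the right; area = ∫[-2,4] (-2*w^2 + 4*w + 16) dw = 72.

72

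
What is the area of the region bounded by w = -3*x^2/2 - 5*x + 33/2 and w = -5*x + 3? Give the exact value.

Set the curves equal: -3*x^2/2 - 5*x + 33/2 = -5*x + 3, so -3*x^2/2 + 27/2 = 0, which factors as -3*(x - 3)*(x + 3)/2 = 0. The curves meet at x = -3, 3.
On [-3, 3], w = -3*x^2/2 - 5*x + 33/2 is on top; that piece has area ∫[-3,3] (-3*x^2/2 + 27/2) dx = 54.

54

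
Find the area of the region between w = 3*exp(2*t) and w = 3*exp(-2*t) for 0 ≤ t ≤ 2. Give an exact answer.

On [0, 2], (3*exp(2*t)) - (3*exp(-2*t)) = 3*exp(2*t) - 3*exp(-2*t) is ≥ 0 throughout, so the area is a single integral of |3*exp(2*t) - 3*exp(-2*t)|.
∫[0,2] (3*exp(2*t) - 3*exp(-2*t)) dt = -3 + 3*exp(-4)/2 + 3*exp(4)/2.

-3 + 3*exp(-4)/2 + 3*exp(4)/2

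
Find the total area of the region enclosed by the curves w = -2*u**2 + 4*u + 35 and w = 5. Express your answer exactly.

Set the curves equal: -2*u**2 + 4*u + 35 = 5, so -2*u**2 + 4*u + 30 = 0, which factors as -2*(u - 5)*(u + 3) = 0. The curves meet at u = -3, 5.
On [-3, 5], w = -2*u**2 + 4*u + 35 is on top; that piece has area ∫[-3,5] (-2*u**2 + 4*u + 30) du = 512/3.

512/3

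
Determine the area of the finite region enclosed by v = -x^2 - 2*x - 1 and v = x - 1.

Set the curves equal: -x^2 - 2*x - 1 = x - 1, so -x^2 - 3*x = 0, which factors as -x*(x + 3) = 0. The curves meet at x = -3, 0.
On [-3, 0], v = -x^2 - 2*x - 1 is on top; that piece has area ∫[-3,0] (-x^2 - 3*x) dx = 9/2.

9/2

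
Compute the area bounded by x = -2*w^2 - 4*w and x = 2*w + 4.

1/3

Both boundary curves give x as a function of w, so integrate with respect to w. Setting them equal: -2*w^2 - 6*w - 4 = 0, i.e. -2*(w + 1)*(w + 2) = 0, so they meet at w = -2, -1.
For w in [-2, -1], x = -2*w^2 - 4*w is on the right; area = ∫[-2,-1] (-2*w^2 - 6*w - 4) dw = 1/3.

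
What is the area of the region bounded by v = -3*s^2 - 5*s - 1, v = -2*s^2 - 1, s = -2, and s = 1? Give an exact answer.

61/6

The difference (-3*s^2 - 5*s - 1) - (-2*s^2 - 1) = -s^2 - 5*s changes sign at s = 0 inside [-2, 1], so split the integral there.
∫[-2,0] (-s^2 - 5*s) ds = 22/3.
∫[0,1] (-s^2 - 5*s) ds = -17/6; the area of that piece is 17/6.
Total area = 22/3 + 17/6 = 61/6.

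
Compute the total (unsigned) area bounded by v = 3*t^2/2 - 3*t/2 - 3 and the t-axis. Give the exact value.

The curve meets the t-axis where 3*t^2/2 - 3*t/2 - 3 = 0, i.e. 3*(t - 2)*(t + 1)/2 = 0, at t = -1, 2.
On [-1, 2] the curve lies below the axis; ∫[-1,2] (3*t^2/2 - 3*t/2 - 3) dt = -27/4, giving area 27/4.

27/4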